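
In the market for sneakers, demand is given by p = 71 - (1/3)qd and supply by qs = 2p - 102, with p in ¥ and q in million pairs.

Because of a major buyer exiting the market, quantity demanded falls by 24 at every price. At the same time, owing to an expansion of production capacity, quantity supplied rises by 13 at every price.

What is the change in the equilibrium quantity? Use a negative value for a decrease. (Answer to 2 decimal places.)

-1.80

Solve the original market: 213 - 3p = 2p - 102, hence p = 63 and q = 24.
The new curves are qd = 189 - 3p (demand) and qs = 2p - 89 (supply).
New equilibrium: 189 - 3p = 2p - 89 ⇒ 278 = 5p ⇒ p = 55.6, q = 22.2.
Δq = 22.2 − 24 = -1.80.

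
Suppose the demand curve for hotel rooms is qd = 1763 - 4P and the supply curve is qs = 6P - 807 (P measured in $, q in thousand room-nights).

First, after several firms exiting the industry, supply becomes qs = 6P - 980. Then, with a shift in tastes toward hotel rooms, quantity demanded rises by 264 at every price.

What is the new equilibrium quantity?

Solve the original market: 1763 - 4P = 6P - 807, hence P = 257 and q = 735.
The new curves are qd = 2027 - 4P (demand) and qs = 6P - 980 (supply).
New equilibrium: 2027 - 4P = 6P - 980 ⇒ 3007 = 10P ⇒ P = 300.7, q = 824.2.

824.2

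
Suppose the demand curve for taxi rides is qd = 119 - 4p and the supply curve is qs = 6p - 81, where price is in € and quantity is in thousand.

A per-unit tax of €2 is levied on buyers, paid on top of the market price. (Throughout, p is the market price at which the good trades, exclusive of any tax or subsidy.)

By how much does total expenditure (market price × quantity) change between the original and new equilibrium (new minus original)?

Solve the original market: 119 - 4p = 6p - 81, hence p = 20 and q = 39.
Since buyers pay the price plus the tax, the effective demand curve becomes qd = 111 - 4p.
Setting them equal: 111 - 4p = 6p - 81 → 192 = 10p, so p = 19.2 and q = 34.2.
Expenditure moves from 20×39 = 780 to 19.2×34.2 = 656.64; change = -123.36.

-123.36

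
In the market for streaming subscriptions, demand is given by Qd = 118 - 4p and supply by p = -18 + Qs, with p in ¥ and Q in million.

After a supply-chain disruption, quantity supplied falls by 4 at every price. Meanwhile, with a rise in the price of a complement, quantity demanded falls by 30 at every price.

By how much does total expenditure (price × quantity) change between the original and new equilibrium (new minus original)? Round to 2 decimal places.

Before the shock: 118 - 4p = p + 18 ⇒ 100 = 5p ⇒ p = 20, Q = 38.
The new curves are Qd = 88 - 4p (demand) and Qs = p + 14 (supply).
Setting them equal: 88 - 4p = p + 14 → 74 = 5p, so p = 14.8 and Q = 28.8.
Expenditure moves from 20×38 = 760 to 14.8×28.8 = 426.24; change = -333.76.

-333.76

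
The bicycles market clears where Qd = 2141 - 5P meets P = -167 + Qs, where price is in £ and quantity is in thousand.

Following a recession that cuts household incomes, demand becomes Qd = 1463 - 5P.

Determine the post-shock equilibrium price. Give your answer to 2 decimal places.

216.00

Before the shock: 2141 - 5P = P + 167 ⇒ 1974 = 6P ⇒ P = 329, Q = 496.
The new curves are Qd = 1463 - 5P (demand) and Qs = P + 167 (supply).
New equilibrium: 1463 - 5P = P + 167 ⇒ 1296 = 6P ⇒ P = 216, Q = 383.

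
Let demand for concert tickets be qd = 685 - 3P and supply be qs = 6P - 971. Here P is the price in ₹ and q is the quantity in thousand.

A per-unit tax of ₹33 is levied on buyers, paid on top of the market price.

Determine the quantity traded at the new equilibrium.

67

Solve the original market: 685 - 3P = 6P - 971, hence P = 184 and q = 133.
Since buyers pay the price plus the tax, the effective demand curve becomes qd = 586 - 3P.
New equilibrium: 586 - 3P = 6P - 971 ⇒ 1557 = 9P ⇒ P = 173, q = 67.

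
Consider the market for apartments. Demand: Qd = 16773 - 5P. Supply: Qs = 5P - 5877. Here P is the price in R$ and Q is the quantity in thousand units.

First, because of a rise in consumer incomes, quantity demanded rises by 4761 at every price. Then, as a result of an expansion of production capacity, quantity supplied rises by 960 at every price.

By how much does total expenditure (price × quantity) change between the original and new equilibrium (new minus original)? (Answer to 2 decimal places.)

+9637093.35

Before the shock: 16773 - 5P = 5P - 5877 ⇒ 22650 = 10P ⇒ P = 2265, Q = 5448.
The new curves are Qd = 21534 - 5P (demand) and Qs = 5P - 4917 (supply).
Equate the new curves: 21534 - 5P = 5P - 4917, giving 26451 = 10P, P = 2645.1, Q = 8308.5.
Expenditure moves from 2265×5448 = 12339720 to 2645.1×8308.5 = 21976813.35; change = +9637093.35.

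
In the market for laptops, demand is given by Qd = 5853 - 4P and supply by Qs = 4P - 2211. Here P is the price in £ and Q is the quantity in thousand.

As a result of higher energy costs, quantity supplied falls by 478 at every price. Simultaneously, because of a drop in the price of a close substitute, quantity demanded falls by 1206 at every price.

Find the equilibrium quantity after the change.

979

Before the shock: 5853 - 4P = 4P - 2211 ⇒ 8064 = 8P ⇒ P = 1008, Q = 1821.
After the shift, demand is Qd = 4647 - 4P and supply is Qs = 4P - 2689.
Setting them equal: 4647 - 4P = 4P - 2689 → 7336 = 8P, so P = 917 and Q = 979.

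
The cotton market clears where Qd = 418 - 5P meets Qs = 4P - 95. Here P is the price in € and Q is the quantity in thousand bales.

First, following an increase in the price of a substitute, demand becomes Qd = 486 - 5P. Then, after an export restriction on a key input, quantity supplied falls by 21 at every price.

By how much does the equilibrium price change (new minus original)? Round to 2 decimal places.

Solve the original market: 418 - 5P = 4P - 95, hence P = 57 and Q = 133.
The shock moves the curves to Qd = 486 - 5P and Qs = 4P - 116.
Clearing the new market: 486 - 5P = 4P - 116, so P = 602/9 ≈ 66.8889 and Q = 1364/9 ≈ 151.5556.
ΔP = 66.8889 − 57 = +9.89.

+9.89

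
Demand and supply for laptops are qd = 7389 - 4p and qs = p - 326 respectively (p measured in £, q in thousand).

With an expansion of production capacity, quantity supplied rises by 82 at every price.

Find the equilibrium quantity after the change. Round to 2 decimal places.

1282.60

Before the shock: 7389 - 4p = p - 326 ⇒ 7715 = 5p ⇒ p = 1543, q = 1217.
After the shift, demand is qd = 7389 - 4p and supply is qs = p - 244.
Clearing the new market: 7389 - 4p = p - 244, so p = 1526.6 and q = 1282.6.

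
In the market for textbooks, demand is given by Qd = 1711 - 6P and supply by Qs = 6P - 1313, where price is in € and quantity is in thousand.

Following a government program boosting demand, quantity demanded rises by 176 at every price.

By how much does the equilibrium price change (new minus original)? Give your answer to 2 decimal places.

Initially, 1711 - 6P = 6P - 1313, so 3024 = 12P and P = 252, Q = 199.
After the shift, demand is Qd = 1887 - 6P and supply is Qs = 6P - 1313.
Clearing the new market: 1887 - 6P = 6P - 1313, so P = 800/3 ≈ 266.6667 and Q = 287.
ΔP = 266.6667 − 252 = +14.67.

+14.67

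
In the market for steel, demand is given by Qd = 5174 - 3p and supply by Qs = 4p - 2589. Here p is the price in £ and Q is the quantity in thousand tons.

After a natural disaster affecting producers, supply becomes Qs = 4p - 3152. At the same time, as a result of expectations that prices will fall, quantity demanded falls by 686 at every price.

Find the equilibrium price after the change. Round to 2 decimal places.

1091.43

Initially, 5174 - 3p = 4p - 2589, so 7763 = 7p and p = 1109, Q = 1847.
The shock moves the curves to Qd = 4488 - 3p and Qs = 4p - 3152.
Clearing the new market: 4488 - 3p = 4p - 3152, so p = 7640/7 ≈ 1091.4286 and Q = 8496/7 ≈ 1213.7143.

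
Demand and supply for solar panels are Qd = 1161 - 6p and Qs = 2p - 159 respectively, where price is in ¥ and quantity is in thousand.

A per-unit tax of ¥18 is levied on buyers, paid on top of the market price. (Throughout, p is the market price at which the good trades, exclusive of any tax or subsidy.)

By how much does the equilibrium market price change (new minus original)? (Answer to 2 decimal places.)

-13.50

Initially, 1161 - 6p = 2p - 159, so 1320 = 8p and p = 165, Q = 171.
Since buyers pay the price plus the tax, the effective demand curve becomes Qd = 1053 - 6p.
Clearing the new market: 1053 - 6p = 2p - 159, so p = 151.5 and Q = 144.
Δp = 151.5 − 165 = -13.50.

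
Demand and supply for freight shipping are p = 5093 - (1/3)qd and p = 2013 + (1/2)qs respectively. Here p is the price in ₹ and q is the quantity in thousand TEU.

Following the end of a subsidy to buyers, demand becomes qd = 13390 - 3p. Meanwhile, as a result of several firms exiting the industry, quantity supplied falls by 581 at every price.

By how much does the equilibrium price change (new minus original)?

Solve the original market: 15279 - 3p = 2p - 4026, hence p = 3861 and q = 3696.
With the change applied: demand qd = 13390 - 3p, supply qs = 2p - 4607.
Equate the new curves: 13390 - 3p = 2p - 4607, giving 17997 = 5p, p = 3599.4, q = 2591.8.
Δp = 3599.4 − 3861 = -261.6.

-261.6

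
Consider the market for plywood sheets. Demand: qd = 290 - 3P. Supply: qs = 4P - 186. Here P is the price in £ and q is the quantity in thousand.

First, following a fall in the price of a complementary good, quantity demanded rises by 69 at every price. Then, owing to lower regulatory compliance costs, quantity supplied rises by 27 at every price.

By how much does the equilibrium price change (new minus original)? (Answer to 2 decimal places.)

Solve the original market: 290 - 3P = 4P - 186, hence P = 68 and q = 86.
After the shift, demand is qd = 359 - 3P and supply is qs = 4P - 159.
Clearing the new market: 359 - 3P = 4P - 159, so P = 74 and q = 137.
ΔP = 74 − 68 = +6.00.

+6.00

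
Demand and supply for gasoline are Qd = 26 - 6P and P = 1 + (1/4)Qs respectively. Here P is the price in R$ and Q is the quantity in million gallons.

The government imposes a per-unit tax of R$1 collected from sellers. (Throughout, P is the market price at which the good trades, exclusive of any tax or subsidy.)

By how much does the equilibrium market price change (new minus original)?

Initially, 26 - 6P = 4P - 4, so 30 = 10P and P = 3, Q = 8.
Since sellers keep the price net of the tax, the effective supply curve becomes Qs = 4P - 8.
Setting them equal: 26 - 6P = 4P - 8 → 34 = 10P, so P = 3.4 and Q = 5.6.
ΔP = 3.4 − 3 = +0.4.

+0.4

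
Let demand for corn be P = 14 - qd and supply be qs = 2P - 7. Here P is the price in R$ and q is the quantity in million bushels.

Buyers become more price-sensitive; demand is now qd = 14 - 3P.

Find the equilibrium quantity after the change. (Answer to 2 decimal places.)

1.40

Solve the original market: 14 - P = 2P - 7, hence P = 7 and q = 7.
With the change applied: demand qd = 14 - 3P, supply qs = 2P - 7.
New equilibrium: 14 - 3P = 2P - 7 ⇒ 21 = 5P ⇒ P = 4.2, q = 1.4.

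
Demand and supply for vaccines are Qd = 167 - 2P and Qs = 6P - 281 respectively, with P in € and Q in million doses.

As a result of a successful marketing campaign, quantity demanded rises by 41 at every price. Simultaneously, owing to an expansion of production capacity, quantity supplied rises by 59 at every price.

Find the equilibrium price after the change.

Before the shock: 167 - 2P = 6P - 281 ⇒ 448 = 8P ⇒ P = 56, Q = 55.
The shock moves the curves to Qd = 208 - 2P and Qs = 6P - 222.
Setting them equal: 208 - 2P = 6P - 222 → 430 = 8P, so P = 53.75 and Q = 100.5.

53.75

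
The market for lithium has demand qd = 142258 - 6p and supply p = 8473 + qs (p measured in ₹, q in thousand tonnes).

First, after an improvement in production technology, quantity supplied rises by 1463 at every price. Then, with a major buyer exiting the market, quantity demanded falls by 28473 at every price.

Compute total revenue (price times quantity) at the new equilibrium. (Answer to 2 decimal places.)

Solve the original market: 142258 - 6p = p - 8473, hence p = 21533 and q = 13060.
After the shift, demand is qd = 113785 - 6p and supply is qs = p - 7010.
New equilibrium: 113785 - 6p = p - 7010 ⇒ 120795 = 7p ⇒ p = 120795/7 ≈ 17256.4286, q = 71725/7 ≈ 10246.4286.
New expenditure = 17256.4286 × 10246.4286 = 176816762.76.

176816762.76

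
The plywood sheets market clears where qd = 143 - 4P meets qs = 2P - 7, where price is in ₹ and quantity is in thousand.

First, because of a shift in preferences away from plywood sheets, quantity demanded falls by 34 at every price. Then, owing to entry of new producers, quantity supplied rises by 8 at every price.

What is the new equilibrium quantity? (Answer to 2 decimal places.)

37.00

Solve the original market: 143 - 4P = 2P - 7, hence P = 25 and q = 43.
The new curves are qd = 109 - 4P (demand) and qs = 2P + 1 (supply).
Equate the new curves: 109 - 4P = 2P + 1, giving 108 = 6P, P = 18, q = 37.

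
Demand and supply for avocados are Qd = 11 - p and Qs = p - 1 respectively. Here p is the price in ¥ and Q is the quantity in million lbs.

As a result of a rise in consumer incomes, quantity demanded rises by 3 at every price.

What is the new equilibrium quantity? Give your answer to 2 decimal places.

Solve the original market: 11 - p = p - 1, hence p = 6 and Q = 5.
With the change applied: demand Qd = 14 - p, supply Qs = p - 1.
New equilibrium: 14 - p = p - 1 ⇒ 15 = 2p ⇒ p = 7.5, Q = 6.5.

6.50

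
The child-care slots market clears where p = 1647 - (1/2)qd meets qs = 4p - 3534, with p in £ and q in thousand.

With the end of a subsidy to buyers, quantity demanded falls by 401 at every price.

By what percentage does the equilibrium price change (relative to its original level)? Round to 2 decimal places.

Solve the original market: 3294 - 2p = 4p - 3534, hence p = 1138 and q = 1018.
With the change applied: demand qd = 2893 - 2p, supply qs = 4p - 3534.
Setting them equal: 2893 - 2p = 4p - 3534 → 6427 = 6p, so p = 6427/6 ≈ 1071.1667 and q = 2252/3 ≈ 750.6667.
%Δp = (1071.1667 − 1138) / 1138 × 100 = -5.87%.

-5.87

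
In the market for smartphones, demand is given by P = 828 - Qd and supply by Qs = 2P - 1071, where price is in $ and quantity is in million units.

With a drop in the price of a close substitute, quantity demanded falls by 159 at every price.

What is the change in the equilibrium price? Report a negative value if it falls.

Before the shock: 828 - P = 2P - 1071 ⇒ 1899 = 3P ⇒ P = 633, Q = 195.
With the change applied: demand Qd = 669 - P, supply Qs = 2P - 1071.
Clearing the new market: 669 - P = 2P - 1071, so P = 580 and Q = 89.
ΔP = 580 − 633 = -53.

-53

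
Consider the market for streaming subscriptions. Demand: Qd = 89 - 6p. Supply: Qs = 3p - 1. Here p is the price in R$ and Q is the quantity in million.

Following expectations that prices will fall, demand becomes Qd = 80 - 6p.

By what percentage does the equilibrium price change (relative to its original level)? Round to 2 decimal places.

-10.00

Solve the original market: 89 - 6p = 3p - 1, hence p = 10 and Q = 29.
After the shift, demand is Qd = 80 - 6p and supply is Qs = 3p - 1.
Equate the new curves: 80 - 6p = 3p - 1, giving 81 = 9p, p = 9, Q = 26.
%Δp = (9 − 10) / 10 × 100 = -10.00%.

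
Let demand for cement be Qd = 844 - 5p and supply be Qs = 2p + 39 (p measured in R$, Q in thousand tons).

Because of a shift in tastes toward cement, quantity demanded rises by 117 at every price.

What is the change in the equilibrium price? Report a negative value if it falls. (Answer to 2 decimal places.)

Original equilibrium: 844 - 5p = 2p + 39 gives 805 = 7p, so p = 115 and Q = 269.
The shock moves the curves to Qd = 961 - 5p and Qs = 2p + 39.
Setting them equal: 961 - 5p = 2p + 39 → 922 = 7p, so p = 922/7 ≈ 131.7143 and Q = 2117/7 ≈ 302.4286.
Δp = 131.7143 − 115 = +16.71.

+16.71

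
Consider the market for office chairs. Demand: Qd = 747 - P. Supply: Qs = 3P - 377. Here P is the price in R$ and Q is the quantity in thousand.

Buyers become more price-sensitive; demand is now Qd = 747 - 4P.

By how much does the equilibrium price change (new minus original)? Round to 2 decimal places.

-120.43

Solve the original market: 747 - P = 3P - 377, hence P = 281 and Q = 466.
After the shift, demand is Qd = 747 - 4P and supply is Qs = 3P - 377.
Setting them equal: 747 - 4P = 3P - 377 → 1124 = 7P, so P = 1124/7 ≈ 160.5714 and Q = 733/7 ≈ 104.7143.
ΔP = 160.5714 − 281 = -120.43.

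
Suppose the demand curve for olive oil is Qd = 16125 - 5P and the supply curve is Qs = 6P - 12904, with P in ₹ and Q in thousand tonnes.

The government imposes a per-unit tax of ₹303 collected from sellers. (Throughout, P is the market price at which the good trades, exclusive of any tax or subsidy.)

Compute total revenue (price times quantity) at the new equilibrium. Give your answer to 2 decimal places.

Before the shock: 16125 - 5P = 6P - 12904 ⇒ 29029 = 11P ⇒ P = 2639, Q = 2930.
Since sellers keep the price net of the tax, the effective supply curve becomes Qs = 6P - 14722.
New equilibrium: 16125 - 5P = 6P - 14722 ⇒ 30847 = 11P ⇒ P = 30847/11 ≈ 2804.2727, Q = 23140/11 ≈ 2103.6364.
New expenditure = 2804.2727 × 2103.6364 = 5899170.08.

5899170.08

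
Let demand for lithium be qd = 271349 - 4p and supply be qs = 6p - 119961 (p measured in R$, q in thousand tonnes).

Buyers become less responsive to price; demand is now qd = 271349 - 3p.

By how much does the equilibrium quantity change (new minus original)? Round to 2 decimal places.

Initially, 271349 - 4p = 6p - 119961, so 391310 = 10p and p = 39131, q = 114825.
The shock moves the curves to qd = 271349 - 3p and qs = 6p - 119961.
New equilibrium: 271349 - 3p = 6p - 119961 ⇒ 391310 = 9p ⇒ p = 391310/9 ≈ 43478.8889, q = 422737/3 ≈ 140912.3333.
Δq = 140912.3333 − 114825 = +26087.33.

+26087.33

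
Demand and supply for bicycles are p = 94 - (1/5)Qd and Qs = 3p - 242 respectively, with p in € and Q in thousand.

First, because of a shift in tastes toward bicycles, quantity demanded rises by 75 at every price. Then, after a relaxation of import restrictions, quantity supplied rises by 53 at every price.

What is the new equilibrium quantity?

Before the shock: 470 - 5p = 3p - 242 ⇒ 712 = 8p ⇒ p = 89, Q = 25.
With the change applied: demand Qd = 545 - 5p, supply Qs = 3p - 189.
New equilibrium: 545 - 5p = 3p - 189 ⇒ 734 = 8p ⇒ p = 91.75, Q = 86.25.

86.25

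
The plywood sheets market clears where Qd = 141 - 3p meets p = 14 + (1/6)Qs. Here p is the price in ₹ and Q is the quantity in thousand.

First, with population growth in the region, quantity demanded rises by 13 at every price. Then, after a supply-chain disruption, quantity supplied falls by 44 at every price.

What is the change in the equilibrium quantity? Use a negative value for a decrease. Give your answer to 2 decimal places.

-6.00

Original equilibrium: 141 - 3p = 6p - 84 gives 225 = 9p, so p = 25 and Q = 66.
After the shift, demand is Qd = 154 - 3p and supply is Qs = 6p - 128.
New equilibrium: 154 - 3p = 6p - 128 ⇒ 282 = 9p ⇒ p = 94/3 ≈ 31.3333, Q = 60.
ΔQ = 60 − 66 = -6.00.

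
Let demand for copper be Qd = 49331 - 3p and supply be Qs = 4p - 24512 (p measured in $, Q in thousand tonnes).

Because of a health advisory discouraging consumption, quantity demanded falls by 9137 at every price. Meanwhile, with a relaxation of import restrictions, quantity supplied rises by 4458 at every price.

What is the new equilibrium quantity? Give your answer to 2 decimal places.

14373.43

Solve the original market: 49331 - 3p = 4p - 24512, hence p = 10549 and Q = 17684.
After the shift, demand is Qd = 40194 - 3p and supply is Qs = 4p - 20054.
New equilibrium: 40194 - 3p = 4p - 20054 ⇒ 60248 = 7p ⇒ p = 60248/7 ≈ 8606.8571, Q = 100614/7 ≈ 14373.4286.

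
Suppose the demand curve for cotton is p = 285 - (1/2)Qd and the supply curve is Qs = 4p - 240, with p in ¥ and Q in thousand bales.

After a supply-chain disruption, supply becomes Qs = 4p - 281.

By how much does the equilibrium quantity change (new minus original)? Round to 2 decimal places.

-13.67

Solve the original market: 570 - 2p = 4p - 240, hence p = 135 and Q = 300.
With the change applied: demand Qd = 570 - 2p, supply Qs = 4p - 281.
Equate the new curves: 570 - 2p = 4p - 281, giving 851 = 6p, p = 851/6 ≈ 141.8333, Q = 859/3 ≈ 286.3333.
ΔQ = 286.3333 − 300 = -13.67.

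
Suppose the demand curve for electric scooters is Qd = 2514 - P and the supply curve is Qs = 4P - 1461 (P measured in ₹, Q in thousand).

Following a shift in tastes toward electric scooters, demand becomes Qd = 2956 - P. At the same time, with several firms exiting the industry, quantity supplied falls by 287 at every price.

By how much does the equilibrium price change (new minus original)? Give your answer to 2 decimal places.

+145.80

Original equilibrium: 2514 - P = 4P - 1461 gives 3975 = 5P, so P = 795 and Q = 1719.
The new curves are Qd = 2956 - P (demand) and Qs = 4P - 1748 (supply).
Clearing the new market: 2956 - P = 4P - 1748, so P = 940.8 and Q = 2015.2.
ΔP = 940.8 − 795 = +145.80.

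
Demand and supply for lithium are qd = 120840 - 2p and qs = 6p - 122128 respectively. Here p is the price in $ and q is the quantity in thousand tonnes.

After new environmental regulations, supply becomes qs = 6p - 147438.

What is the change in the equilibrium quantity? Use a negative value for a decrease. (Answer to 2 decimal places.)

-6327.50

Initially, 120840 - 2p = 6p - 122128, so 242968 = 8p and p = 30371, q = 60098.
The new curves are qd = 120840 - 2p (demand) and qs = 6p - 147438 (supply).
Clearing the new market: 120840 - 2p = 6p - 147438, so p = 33534.75 and q = 53770.5.
Δq = 53770.5 − 60098 = -6327.50.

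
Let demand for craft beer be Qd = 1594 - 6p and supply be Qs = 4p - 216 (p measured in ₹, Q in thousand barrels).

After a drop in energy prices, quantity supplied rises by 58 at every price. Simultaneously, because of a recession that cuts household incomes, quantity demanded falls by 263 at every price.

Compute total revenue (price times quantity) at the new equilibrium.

65158.64

Solve the original market: 1594 - 6p = 4p - 216, hence p = 181 and Q = 508.
After the shift, demand is Qd = 1331 - 6p and supply is Qs = 4p - 158.
Setting them equal: 1331 - 6p = 4p - 158 → 1489 = 10p, so p = 148.9 and Q = 437.6.
New expenditure = 148.9 × 437.6 = 65158.64.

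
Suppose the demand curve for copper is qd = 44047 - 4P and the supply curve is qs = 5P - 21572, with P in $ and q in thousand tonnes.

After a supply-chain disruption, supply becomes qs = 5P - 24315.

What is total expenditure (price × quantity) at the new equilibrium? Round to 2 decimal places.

Original equilibrium: 44047 - 4P = 5P - 21572 gives 65619 = 9P, so P = 7291 and q = 14883.
The new curves are qd = 44047 - 4P (demand) and qs = 5P - 24315 (supply).
New equilibrium: 44047 - 4P = 5P - 24315 ⇒ 68362 = 9P ⇒ P = 68362/9 ≈ 7595.7778, q = 122975/9 ≈ 13663.8889.
New expenditure = 7595.7778 × 13663.8889 = 103787863.58.

103787863.58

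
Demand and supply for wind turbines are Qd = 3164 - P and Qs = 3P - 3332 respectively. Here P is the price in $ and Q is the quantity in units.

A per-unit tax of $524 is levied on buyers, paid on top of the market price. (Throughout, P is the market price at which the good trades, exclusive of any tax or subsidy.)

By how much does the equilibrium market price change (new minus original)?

Before the shock: 3164 - P = 3P - 3332 ⇒ 6496 = 4P ⇒ P = 1624, Q = 1540.
Since buyers pay the price plus the tax, the effective demand curve becomes Qd = 2640 - P.
Setting them equal: 2640 - P = 3P - 3332 → 5972 = 4P, so P = 1493 and Q = 1147.
ΔP = 1493 − 1624 = -131.

-131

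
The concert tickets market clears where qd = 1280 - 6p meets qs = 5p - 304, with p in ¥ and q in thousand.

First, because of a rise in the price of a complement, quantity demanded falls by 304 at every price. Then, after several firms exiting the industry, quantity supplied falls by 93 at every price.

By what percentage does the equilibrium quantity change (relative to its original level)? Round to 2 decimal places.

Before the shock: 1280 - 6p = 5p - 304 ⇒ 1584 = 11p ⇒ p = 144, q = 416.
With the change applied: demand qd = 976 - 6p, supply qs = 5p - 397.
Setting them equal: 976 - 6p = 5p - 397 → 1373 = 11p, so p = 1373/11 ≈ 124.8182 and q = 2498/11 ≈ 227.0909.
%Δq = (227.0909 − 416) / 416 × 100 = -45.41%.

-45.41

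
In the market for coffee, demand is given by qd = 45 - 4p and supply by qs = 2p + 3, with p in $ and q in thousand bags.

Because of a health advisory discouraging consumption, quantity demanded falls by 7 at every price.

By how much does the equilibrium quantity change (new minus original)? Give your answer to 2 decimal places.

Before the shock: 45 - 4p = 2p + 3 ⇒ 42 = 6p ⇒ p = 7, q = 17.
The shock moves the curves to qd = 38 - 4p and qs = 2p + 3.
Setting them equal: 38 - 4p = 2p + 3 → 35 = 6p, so p = 35/6 ≈ 5.8333 and q = 44/3 ≈ 14.6667.
Δq = 14.6667 − 17 = -2.33.

-2.33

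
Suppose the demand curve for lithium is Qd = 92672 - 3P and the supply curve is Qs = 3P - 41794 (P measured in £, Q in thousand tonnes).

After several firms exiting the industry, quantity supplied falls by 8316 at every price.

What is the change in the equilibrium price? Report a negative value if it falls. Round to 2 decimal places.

Before the shock: 92672 - 3P = 3P - 41794 ⇒ 134466 = 6P ⇒ P = 22411, Q = 25439.
The new curves are Qd = 92672 - 3P (demand) and Qs = 3P - 50110 (supply).
New equilibrium: 92672 - 3P = 3P - 50110 ⇒ 142782 = 6P ⇒ P = 23797, Q = 21281.
ΔP = 23797 − 22411 = +1386.00.

+1386.00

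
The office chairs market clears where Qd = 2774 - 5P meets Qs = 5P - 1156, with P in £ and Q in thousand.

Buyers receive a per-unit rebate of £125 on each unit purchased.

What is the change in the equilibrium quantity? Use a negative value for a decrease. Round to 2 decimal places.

Before the shock: 2774 - 5P = 5P - 1156 ⇒ 3930 = 10P ⇒ P = 393, Q = 809.
Since buyers' out-of-pocket price is the market price minus the rebate, the effective demand curve becomes Qd = 3399 - 5P.
Setting them equal: 3399 - 5P = 5P - 1156 → 4555 = 10P, so P = 455.5 and Q = 1121.5.
ΔQ = 1121.5 − 809 = +312.50.

+312.50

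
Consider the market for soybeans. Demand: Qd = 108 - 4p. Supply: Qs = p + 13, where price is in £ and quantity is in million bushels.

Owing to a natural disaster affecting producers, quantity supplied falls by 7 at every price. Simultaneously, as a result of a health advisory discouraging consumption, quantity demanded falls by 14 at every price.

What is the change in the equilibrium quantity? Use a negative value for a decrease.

-8.4

Original equilibrium: 108 - 4p = p + 13 gives 95 = 5p, so p = 19 and Q = 32.
The new curves are Qd = 94 - 4p (demand) and Qs = p + 6 (supply).
New equilibrium: 94 - 4p = p + 6 ⇒ 88 = 5p ⇒ p = 17.6, Q = 23.6.
ΔQ = 23.6 − 32 = -8.4.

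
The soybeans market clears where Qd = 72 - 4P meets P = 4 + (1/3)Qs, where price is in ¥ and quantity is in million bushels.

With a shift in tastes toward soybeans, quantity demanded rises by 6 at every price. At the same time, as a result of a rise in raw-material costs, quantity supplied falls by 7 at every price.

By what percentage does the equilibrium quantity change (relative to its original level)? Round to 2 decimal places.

-5.95

Original equilibrium: 72 - 4P = 3P - 12 gives 84 = 7P, so P = 12 and Q = 24.
The new curves are Qd = 78 - 4P (demand) and Qs = 3P - 19 (supply).
New equilibrium: 78 - 4P = 3P - 19 ⇒ 97 = 7P ⇒ P = 97/7 ≈ 13.8571, Q = 158/7 ≈ 22.5714.
%ΔQ = (22.5714 − 24) / 24 × 100 = -5.95%.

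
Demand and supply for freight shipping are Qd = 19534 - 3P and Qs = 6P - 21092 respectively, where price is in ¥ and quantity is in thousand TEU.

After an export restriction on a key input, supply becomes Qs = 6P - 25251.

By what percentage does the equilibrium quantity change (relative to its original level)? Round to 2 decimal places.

-23.14

Initially, 19534 - 3P = 6P - 21092, so 40626 = 9P and P = 4514, Q = 5992.
With the change applied: demand Qd = 19534 - 3P, supply Qs = 6P - 25251.
New equilibrium: 19534 - 3P = 6P - 25251 ⇒ 44785 = 9P ⇒ P = 44785/9 ≈ 4976.1111, Q = 13817/3 ≈ 4605.6667.
%ΔQ = (4605.6667 − 5992) / 5992 × 100 = -23.14%.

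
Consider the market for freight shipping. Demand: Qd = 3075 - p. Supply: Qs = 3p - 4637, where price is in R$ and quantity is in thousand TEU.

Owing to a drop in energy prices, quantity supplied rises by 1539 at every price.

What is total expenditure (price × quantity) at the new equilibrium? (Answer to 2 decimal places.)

Original equilibrium: 3075 - p = 3p - 4637 gives 7712 = 4p, so p = 1928 and Q = 1147.
The shock moves the curves to Qd = 3075 - p and Qs = 3p - 3098.
Clearing the new market: 3075 - p = 3p - 3098, so p = 1543.25 and Q = 1531.75.
New expenditure = 1543.25 × 1531.75 = 2363873.19.

2363873.19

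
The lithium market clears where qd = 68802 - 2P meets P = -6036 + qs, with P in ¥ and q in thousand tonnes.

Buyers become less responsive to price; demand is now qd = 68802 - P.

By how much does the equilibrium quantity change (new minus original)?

+10461

Before the shock: 68802 - 2P = P + 6036 ⇒ 62766 = 3P ⇒ P = 20922, q = 26958.
With the change applied: demand qd = 68802 - P, supply qs = P + 6036.
New equilibrium: 68802 - P = P + 6036 ⇒ 62766 = 2P ⇒ P = 31383, q = 37419.
Δq = 37419 − 26958 = +10461.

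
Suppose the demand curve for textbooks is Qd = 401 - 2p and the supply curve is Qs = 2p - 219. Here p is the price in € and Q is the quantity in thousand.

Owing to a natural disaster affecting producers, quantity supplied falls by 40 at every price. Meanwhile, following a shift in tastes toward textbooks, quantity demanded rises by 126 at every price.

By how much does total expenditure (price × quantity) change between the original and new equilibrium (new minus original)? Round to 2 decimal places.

+12226.00

Before the shock: 401 - 2p = 2p - 219 ⇒ 620 = 4p ⇒ p = 155, Q = 91.
The shock moves the curves to Qd = 527 - 2p and Qs = 2p - 259.
Clearing the new market: 527 - 2p = 2p - 259, so p = 196.5 and Q = 134.
Expenditure moves from 155×91 = 14105 to 196.5×134 = 26331; change = +12226.00.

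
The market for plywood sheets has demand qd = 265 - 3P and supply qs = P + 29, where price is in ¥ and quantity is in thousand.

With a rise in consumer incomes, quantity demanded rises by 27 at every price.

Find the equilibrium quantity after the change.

94.75

Solve the original market: 265 - 3P = P + 29, hence P = 59 and q = 88.
The shock moves the curves to qd = 292 - 3P and qs = P + 29.
Equate the new curves: 292 - 3P = P + 29, giving 263 = 4P, P = 65.75, q = 94.75.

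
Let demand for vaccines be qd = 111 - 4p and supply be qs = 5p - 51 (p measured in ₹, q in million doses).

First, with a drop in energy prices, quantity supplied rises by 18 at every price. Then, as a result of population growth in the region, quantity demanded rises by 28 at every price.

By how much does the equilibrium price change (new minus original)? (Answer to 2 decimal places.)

Before the shock: 111 - 4p = 5p - 51 ⇒ 162 = 9p ⇒ p = 18, q = 39.
The shock moves the curves to qd = 139 - 4p and qs = 5p - 33.
Setting them equal: 139 - 4p = 5p - 33 → 172 = 9p, so p = 172/9 ≈ 19.1111 and q = 563/9 ≈ 62.5556.
Δp = 19.1111 − 18 = +1.11.

+1.11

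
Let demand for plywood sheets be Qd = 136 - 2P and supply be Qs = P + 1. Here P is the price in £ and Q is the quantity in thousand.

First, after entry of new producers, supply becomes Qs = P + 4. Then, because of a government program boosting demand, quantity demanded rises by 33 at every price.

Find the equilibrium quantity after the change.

Before the shock: 136 - 2P = P + 1 ⇒ 135 = 3P ⇒ P = 45, Q = 46.
The new curves are Qd = 169 - 2P (demand) and Qs = P + 4 (supply).
Clearing the new market: 169 - 2P = P + 4, so P = 55 and Q = 59.

59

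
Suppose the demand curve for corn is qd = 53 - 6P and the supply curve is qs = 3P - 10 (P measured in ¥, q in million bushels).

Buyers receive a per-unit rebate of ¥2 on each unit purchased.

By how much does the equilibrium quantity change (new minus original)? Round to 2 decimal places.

Solve the original market: 53 - 6P = 3P - 10, hence P = 7 and q = 11.
Since buyers' out-of-pocket price is the market price minus the rebate, the effective demand curve becomes qd = 65 - 6P.
Clearing the new market: 65 - 6P = 3P - 10, so P = 25/3 ≈ 8.3333 and q = 15.
Δq = 15 − 11 = +4.00.

+4.00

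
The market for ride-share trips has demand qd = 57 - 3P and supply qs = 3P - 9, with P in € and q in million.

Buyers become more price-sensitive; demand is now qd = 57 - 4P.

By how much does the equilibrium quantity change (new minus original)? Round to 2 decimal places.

-4.71

Solve the original market: 57 - 3P = 3P - 9, hence P = 11 and q = 24.
With the change applied: demand qd = 57 - 4P, supply qs = 3P - 9.
Setting them equal: 57 - 4P = 3P - 9 → 66 = 7P, so P = 66/7 ≈ 9.4286 and q = 135/7 ≈ 19.2857.
Δq = 19.2857 − 24 = -4.71.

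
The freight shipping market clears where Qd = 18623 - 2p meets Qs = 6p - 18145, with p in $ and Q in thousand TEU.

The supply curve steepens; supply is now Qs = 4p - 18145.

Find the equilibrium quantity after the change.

Solve the original market: 18623 - 2p = 6p - 18145, hence p = 4596 and Q = 9431.
After the shift, demand is Qd = 18623 - 2p and supply is Qs = 4p - 18145.
New equilibrium: 18623 - 2p = 4p - 18145 ⇒ 36768 = 6p ⇒ p = 6128, Q = 6367.

6367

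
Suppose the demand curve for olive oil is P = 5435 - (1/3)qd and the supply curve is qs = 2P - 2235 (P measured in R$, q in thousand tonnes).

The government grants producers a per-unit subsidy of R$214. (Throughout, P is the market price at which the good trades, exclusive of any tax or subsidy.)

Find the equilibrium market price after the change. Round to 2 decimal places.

3622.40

Original equilibrium: 16305 - 3P = 2P - 2235 gives 18540 = 5P, so P = 3708 and q = 5181.
Since sellers receive the price plus the subsidy, the effective supply curve becomes qs = 2P - 1807.
Equate the new curves: 16305 - 3P = 2P - 1807, giving 18112 = 5P, P = 3622.4, q = 5437.8.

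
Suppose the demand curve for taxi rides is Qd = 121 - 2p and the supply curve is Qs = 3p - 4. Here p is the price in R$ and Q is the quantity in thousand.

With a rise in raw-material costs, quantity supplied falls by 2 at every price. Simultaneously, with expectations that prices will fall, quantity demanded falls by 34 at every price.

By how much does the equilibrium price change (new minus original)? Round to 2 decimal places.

-6.40

Initially, 121 - 2p = 3p - 4, so 125 = 5p and p = 25, Q = 71.
The new curves are Qd = 87 - 2p (demand) and Qs = 3p - 6 (supply).
Clearing the new market: 87 - 2p = 3p - 6, so p = 18.6 and Q = 49.8.
Δp = 18.6 − 25 = -6.40.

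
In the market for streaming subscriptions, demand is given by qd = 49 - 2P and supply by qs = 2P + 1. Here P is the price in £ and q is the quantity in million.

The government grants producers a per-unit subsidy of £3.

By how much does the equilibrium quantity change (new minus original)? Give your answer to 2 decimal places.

+3.00

Initially, 49 - 2P = 2P + 1, so 48 = 4P and P = 12, q = 25.
Since sellers receive the price plus the subsidy, the effective supply curve becomes qs = 2P + 7.
Equate the new curves: 49 - 2P = 2P + 7, giving 42 = 4P, P = 10.5, q = 28.
Δq = 28 − 25 = +3.00.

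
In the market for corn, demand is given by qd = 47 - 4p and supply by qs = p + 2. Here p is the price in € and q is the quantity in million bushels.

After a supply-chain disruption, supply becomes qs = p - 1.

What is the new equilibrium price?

Before the shock: 47 - 4p = p + 2 ⇒ 45 = 5p ⇒ p = 9, q = 11.
The shock moves the curves to qd = 47 - 4p and qs = p - 1.
Clearing the new market: 47 - 4p = p - 1, so p = 9.6 and q = 8.6.

9.6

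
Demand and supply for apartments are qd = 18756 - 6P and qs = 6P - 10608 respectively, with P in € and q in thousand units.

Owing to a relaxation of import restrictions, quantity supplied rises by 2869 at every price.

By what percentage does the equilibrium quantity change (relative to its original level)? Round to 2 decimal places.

+35.21

Initially, 18756 - 6P = 6P - 10608, so 29364 = 12P and P = 2447, q = 4074.
With the change applied: demand qd = 18756 - 6P, supply qs = 6P - 7739.
Setting them equal: 18756 - 6P = 6P - 7739 → 26495 = 12P, so P = 26495/12 ≈ 2207.9167 and q = 5508.5.
%Δq = (5508.5 − 4074) / 4074 × 100 = +35.21%.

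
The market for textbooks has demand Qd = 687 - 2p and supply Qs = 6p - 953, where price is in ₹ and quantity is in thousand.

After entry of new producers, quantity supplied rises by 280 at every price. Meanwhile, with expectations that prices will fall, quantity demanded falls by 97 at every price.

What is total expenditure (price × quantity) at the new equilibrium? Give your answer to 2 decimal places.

Solve the original market: 687 - 2p = 6p - 953, hence p = 205 and Q = 277.
The new curves are Qd = 590 - 2p (demand) and Qs = 6p - 673 (supply).
New equilibrium: 590 - 2p = 6p - 673 ⇒ 1263 = 8p ⇒ p = 157.875, Q = 274.25.
New expenditure = 157.875 × 274.25 = 43297.22.

43297.22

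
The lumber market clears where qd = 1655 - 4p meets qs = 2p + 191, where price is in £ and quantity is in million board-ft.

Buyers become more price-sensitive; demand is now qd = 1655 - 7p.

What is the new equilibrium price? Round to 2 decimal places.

162.67

Original equilibrium: 1655 - 4p = 2p + 191 gives 1464 = 6p, so p = 244 and q = 679.
The shock moves the curves to qd = 1655 - 7p and qs = 2p + 191.
Setting them equal: 1655 - 7p = 2p + 191 → 1464 = 9p, so p = 488/3 ≈ 162.6667 and q = 1549/3 ≈ 516.3333.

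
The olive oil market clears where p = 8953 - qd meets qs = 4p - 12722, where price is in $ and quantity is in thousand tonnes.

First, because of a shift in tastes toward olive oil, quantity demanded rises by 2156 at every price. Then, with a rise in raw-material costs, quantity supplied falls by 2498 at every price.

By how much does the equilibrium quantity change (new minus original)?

+1225.2

Before the shock: 8953 - p = 4p - 12722 ⇒ 21675 = 5p ⇒ p = 4335, q = 4618.
The new curves are qd = 11109 - p (demand) and qs = 4p - 15220 (supply).
Setting them equal: 11109 - p = 4p - 15220 → 26329 = 5p, so p = 5265.8 and q = 5843.2.
Δq = 5843.2 − 4618 = +1225.2.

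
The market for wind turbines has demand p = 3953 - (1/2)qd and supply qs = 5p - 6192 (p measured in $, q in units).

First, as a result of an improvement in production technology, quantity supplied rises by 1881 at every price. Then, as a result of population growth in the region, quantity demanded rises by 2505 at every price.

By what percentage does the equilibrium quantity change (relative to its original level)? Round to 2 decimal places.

+60.00

Initially, 7906 - 2p = 5p - 6192, so 14098 = 7p and p = 2014, q = 3878.
After the shift, demand is qd = 10411 - 2p and supply is qs = 5p - 4311.
Equate the new curves: 10411 - 2p = 5p - 4311, giving 14722 = 7p, p = 14722/7 ≈ 2103.1429, q = 43433/7 ≈ 6204.7143.
%Δq = (6204.7143 − 3878) / 3878 × 100 = +60.00%.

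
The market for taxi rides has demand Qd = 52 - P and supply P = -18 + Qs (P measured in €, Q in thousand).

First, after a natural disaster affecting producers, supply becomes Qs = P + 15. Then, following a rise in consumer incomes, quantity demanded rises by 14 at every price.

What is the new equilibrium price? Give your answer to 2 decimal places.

Before the shock: 52 - P = P + 18 ⇒ 34 = 2P ⇒ P = 17, Q = 35.
The new curves are Qd = 66 - P (demand) and Qs = P + 15 (supply).
Setting them equal: 66 - P = P + 15 → 51 = 2P, so P = 25.5 and Q = 40.5.

25.50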